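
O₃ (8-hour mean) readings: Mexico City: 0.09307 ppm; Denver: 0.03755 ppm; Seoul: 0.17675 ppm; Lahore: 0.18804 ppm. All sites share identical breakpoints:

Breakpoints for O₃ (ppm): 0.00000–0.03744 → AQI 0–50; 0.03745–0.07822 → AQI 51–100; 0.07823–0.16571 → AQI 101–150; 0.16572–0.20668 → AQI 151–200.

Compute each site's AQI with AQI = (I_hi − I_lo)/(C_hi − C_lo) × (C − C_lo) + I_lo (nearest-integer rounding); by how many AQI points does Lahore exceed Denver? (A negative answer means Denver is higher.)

Mexico City 0.09307: bracket 0.07823–0.16571 → index 101–150; slope 49/0.08748, offset 0.01484.
AQI = 101 + 49/0.08748·0.01484 ≈ 109.31 ⇒ 109.
Denver: row 0.03745–0.07822 (AQI 51–100). (100−51)·(0.03755−0.03745)/(0.07822−0.03745) + 51 = 49·0.00010/0.04077 + 51 ≈ 51.12 → 51.
Seoul: 0.17675 ∈ [0.16572, 0.20668] ↔ index [151, 200].
151 + (0.17675−0.16572)·(200−151)/(0.20668−0.16572) = 151 + 0.01103·49/0.04096 ≈ 164.20, so AQI = 164.
Lahore: 0.18804 lies in 0.16572–0.20668, so I_lo=151, I_hi=200, C_lo=0.16572, C_hi=0.20668.
(200−151)/(0.20668−0.16572) × (0.18804−0.16572) + 151 = 49/0.04096 × 0.02232 + 151 ≈ 177.70 → 178.
AQIs: Mexico City=109, Denver=51, Seoul=164, Lahore=178. Lahore (178) − Denver (51) = 127.

127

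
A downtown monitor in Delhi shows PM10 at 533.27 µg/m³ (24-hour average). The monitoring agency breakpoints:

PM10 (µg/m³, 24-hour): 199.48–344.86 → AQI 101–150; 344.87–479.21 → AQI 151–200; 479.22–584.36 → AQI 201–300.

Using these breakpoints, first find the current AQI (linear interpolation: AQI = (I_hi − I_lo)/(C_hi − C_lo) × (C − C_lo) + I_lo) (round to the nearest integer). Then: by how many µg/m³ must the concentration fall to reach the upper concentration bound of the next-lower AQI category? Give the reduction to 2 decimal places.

PM10 533.27: bracket 479.22–584.36 → index 201–300; slope 99/105.14, offset 54.05.
AQI = 201 + 99/105.14·54.05 ≈ 251.89 ⇒ 252.
Current AQI 252 is in the Very Unhealthy range (201–300). The next-lower category tops out at AQI 200, whose upper concentration bound is 479.21 µg/m³.
Reduction needed = 533.27 − 479.21 = 54.06 µg/m³.

54.06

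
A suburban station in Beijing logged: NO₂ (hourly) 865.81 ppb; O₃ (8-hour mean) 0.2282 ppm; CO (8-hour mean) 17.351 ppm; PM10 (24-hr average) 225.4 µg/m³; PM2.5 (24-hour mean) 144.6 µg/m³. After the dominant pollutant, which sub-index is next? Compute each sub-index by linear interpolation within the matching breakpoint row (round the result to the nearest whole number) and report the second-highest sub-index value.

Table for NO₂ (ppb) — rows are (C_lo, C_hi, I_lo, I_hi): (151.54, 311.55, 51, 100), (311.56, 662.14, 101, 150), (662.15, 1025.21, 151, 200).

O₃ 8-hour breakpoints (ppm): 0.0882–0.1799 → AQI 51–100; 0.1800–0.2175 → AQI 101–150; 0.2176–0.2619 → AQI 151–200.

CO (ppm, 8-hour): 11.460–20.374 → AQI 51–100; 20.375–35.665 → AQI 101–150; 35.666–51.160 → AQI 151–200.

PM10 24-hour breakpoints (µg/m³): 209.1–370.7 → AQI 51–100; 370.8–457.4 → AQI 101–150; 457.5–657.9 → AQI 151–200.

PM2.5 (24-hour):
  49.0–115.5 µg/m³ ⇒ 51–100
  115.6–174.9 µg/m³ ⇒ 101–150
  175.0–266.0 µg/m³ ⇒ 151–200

163

NO₂: 865.81 lies in 662.15–1025.21, so I_lo=151, I_hi=200, C_lo=662.15, C_hi=1025.21.
(200−151)/(1025.21−662.15) × (865.81−662.15) + 151 = 49/363.06 × 203.66 + 151 ≈ 178.49 → 178.
O₃: 0.2282 ∈ [0.2176, 0.2619] ↔ index [151, 200].
151 + (0.2282−0.2176)·(200−151)/(0.2619−0.2176) = 151 + 0.0106·49/0.0443 ≈ 162.72, so AQI = 163.
CO: 17.351 lies in 11.460–20.374, so I_lo=51, I_hi=100, C_lo=11.460, C_hi=20.374.
(100−51)/(20.374−11.460) × (17.351−11.460) + 51 = 49/8.914 × 5.891 + 51 ≈ 83.38 → 83.
PM10: row 209.1–370.7 (AQI 51–100). (100−51)·(225.4−209.1)/(370.7−209.1) + 51 = 49·16.3/161.6 + 51 ≈ 55.94 → 56.
PM2.5 144.6: bracket 115.6–174.9 → index 101–150; slope 49/59.3, offset 29.0.
AQI = 101 + 49/59.3·29.0 ≈ 124.96 ⇒ 125.
Sub-indices: NO₂→178, O₃→163, CO→83, PM10→56, PM2.5→125. Ranked high→low: 178, 163, 125, 83, 56. Second-highest sub-index = 163.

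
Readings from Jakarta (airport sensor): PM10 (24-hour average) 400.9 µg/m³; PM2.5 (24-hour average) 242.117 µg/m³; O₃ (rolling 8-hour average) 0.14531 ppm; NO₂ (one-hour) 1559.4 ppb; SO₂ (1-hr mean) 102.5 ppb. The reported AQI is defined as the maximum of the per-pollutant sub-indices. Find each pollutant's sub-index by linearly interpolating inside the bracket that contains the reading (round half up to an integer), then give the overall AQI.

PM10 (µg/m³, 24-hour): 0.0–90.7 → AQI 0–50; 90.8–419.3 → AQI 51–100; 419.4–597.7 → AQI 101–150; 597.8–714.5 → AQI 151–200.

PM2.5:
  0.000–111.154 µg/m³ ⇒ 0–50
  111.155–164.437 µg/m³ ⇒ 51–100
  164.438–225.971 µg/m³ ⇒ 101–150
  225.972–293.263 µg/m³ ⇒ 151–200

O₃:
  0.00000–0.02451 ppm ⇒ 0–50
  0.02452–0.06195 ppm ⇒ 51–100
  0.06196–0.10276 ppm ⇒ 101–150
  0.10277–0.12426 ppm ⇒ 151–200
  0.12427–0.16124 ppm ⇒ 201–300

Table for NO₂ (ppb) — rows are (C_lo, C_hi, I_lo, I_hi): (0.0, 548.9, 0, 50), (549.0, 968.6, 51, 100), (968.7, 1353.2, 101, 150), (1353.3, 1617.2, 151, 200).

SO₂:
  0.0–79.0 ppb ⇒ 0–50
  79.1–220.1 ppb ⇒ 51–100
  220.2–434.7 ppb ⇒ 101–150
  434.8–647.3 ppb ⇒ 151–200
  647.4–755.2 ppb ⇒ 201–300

257

PM10 400.9: bracket 90.8–419.3 → index 51–100; slope 49/328.5, offset 310.1.
AQI = 51 + 49/328.5·310.1 ≈ 97.26 ⇒ 97.
PM2.5: row 225.972–293.263 (AQI 151–200). (200−151)·(242.117−225.972)/(293.263−225.972) + 151 = 49·16.145/67.291 + 151 ≈ 162.76 → 163.
O₃: 0.14531 lies in 0.12427–0.16124, so I_lo=201, I_hi=300, C_lo=0.12427, C_hi=0.16124.
(300−201)/(0.16124−0.12427) × (0.14531−0.12427) + 201 = 99/0.03697 × 0.02104 + 201 ≈ 257.34 → 257.
NO₂: 1559.4 ∈ [1353.3, 1617.2] ↔ index [151, 200].
151 + (1559.4−1353.3)·(200−151)/(1617.2−1353.3) = 151 + 206.1·49/263.9 ≈ 189.27, so AQI = 189.
SO₂: 102.5 ∈ [79.1, 220.1] ↔ index [51, 100].
51 + (102.5−79.1)·(100−51)/(220.1−79.1) = 51 + 23.4·49/141.0 ≈ 59.13, so AQI = 59.
Sub-indices: PM10→97, PM2.5→163, O₃→257, NO₂→189, SO₂→59. Overall AQI = max = 257; dominant pollutant is O₃.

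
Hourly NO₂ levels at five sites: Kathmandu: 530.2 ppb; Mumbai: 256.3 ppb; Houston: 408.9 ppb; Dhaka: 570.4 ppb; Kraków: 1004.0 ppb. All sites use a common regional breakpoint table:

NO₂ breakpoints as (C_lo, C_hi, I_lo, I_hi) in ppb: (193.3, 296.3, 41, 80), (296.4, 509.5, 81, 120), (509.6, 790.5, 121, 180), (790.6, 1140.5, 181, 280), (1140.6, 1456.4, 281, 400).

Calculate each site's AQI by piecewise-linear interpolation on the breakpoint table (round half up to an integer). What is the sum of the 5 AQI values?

667

Kathmandu: 530.2 lies in 509.6–790.5, so I_lo=121, I_hi=180, C_lo=509.6, C_hi=790.5.
(180−121)/(790.5−509.6) × (530.2−509.6) + 121 = 59/280.9 × 20.6 + 121 ≈ 125.33 → 125.
Mumbai: 256.3 lies in 193.3–296.3, so I_lo=41, I_hi=80, C_lo=193.3, C_hi=296.3.
(80−41)/(296.3−193.3) × (256.3−193.3) + 41 = 39/103.0 × 63.0 + 41 ≈ 64.85 → 65.
Houston: row 296.4–509.5 (AQI 81–120). (120−81)·(408.9−296.4)/(509.5−296.4) + 81 = 39·112.5/213.1 + 81 ≈ 101.59 → 102.
Dhaka: 570.4 lies in 509.6–790.5, so I_lo=121, I_hi=180, C_lo=509.6, C_hi=790.5.
(180−121)/(790.5−509.6) × (570.4−509.6) + 121 = 59/280.9 × 60.8 + 121 ≈ 133.77 → 134.
Kraków: 1004.0 lies in 790.6–1140.5, so I_lo=181, I_hi=280, C_lo=790.6, C_hi=1140.5.
(280−181)/(1140.5−790.6) × (1004.0−790.6) + 181 = 99/349.9 × 213.4 + 181 ≈ 241.38 → 241.
AQIs: Kathmandu=125, Mumbai=65, Houston=102, Dhaka=134, Kraków=241. Sum = 125 + 65 + 102 + 134 + 241 = 667.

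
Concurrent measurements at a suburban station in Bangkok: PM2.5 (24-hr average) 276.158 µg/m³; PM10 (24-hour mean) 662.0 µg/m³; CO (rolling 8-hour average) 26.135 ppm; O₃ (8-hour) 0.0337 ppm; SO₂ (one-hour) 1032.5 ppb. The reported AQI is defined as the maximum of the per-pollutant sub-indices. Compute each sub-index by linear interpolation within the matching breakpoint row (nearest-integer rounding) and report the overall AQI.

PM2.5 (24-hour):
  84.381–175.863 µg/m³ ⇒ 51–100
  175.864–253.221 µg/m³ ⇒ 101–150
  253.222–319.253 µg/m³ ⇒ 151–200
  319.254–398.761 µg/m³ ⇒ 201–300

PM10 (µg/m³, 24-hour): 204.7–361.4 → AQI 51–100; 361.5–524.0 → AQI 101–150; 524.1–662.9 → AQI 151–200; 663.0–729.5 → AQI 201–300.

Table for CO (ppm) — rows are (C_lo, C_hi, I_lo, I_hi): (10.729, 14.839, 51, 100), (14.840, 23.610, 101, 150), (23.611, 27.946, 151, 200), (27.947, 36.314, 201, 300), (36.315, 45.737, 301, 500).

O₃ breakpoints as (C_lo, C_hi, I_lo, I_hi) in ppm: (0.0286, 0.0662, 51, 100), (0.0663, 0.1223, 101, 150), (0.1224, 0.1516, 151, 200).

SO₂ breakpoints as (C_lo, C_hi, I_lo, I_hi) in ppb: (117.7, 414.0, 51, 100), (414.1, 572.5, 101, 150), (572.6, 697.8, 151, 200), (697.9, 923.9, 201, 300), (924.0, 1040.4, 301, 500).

PM2.5: 276.158 ∈ [253.222, 319.253] ↔ index [151, 200].
151 + (276.158−253.222)·(200−151)/(319.253−253.222) = 151 + 22.936·49/66.031 ≈ 168.02, so AQI = 168.
PM10: 662.0 lies in 524.1–662.9, so I_lo=151, I_hi=200, C_lo=524.1, C_hi=662.9.
(200−151)/(662.9−524.1) × (662.0−524.1) + 151 = 49/138.8 × 137.9 + 151 ≈ 199.68 → 200.
CO: 26.135 ∈ [23.611, 27.946] ↔ index [151, 200].
151 + (26.135−23.611)·(200−151)/(27.946−23.611) = 151 + 2.524·49/4.335 ≈ 179.53, so AQI = 180.
O₃: 0.0337 lies in 0.0286–0.0662, so I_lo=51, I_hi=100, C_lo=0.0286, C_hi=0.0662.
(100−51)/(0.0662−0.0286) × (0.0337−0.0286) + 51 = 49/0.0376 × 0.0051 + 51 ≈ 57.65 → 58.
SO₂: row 924.0–1040.4 (AQI 301–500). (500−301)·(1032.5−924.0)/(1040.4−924.0) + 301 = 199·108.5/116.4 + 301 ≈ 486.49 → 486.
Sub-indices: PM2.5→168, PM10→200, CO→180, O₃→58, SO₂→486. Overall AQI = max = 486; dominant pollutant is SO₂.

486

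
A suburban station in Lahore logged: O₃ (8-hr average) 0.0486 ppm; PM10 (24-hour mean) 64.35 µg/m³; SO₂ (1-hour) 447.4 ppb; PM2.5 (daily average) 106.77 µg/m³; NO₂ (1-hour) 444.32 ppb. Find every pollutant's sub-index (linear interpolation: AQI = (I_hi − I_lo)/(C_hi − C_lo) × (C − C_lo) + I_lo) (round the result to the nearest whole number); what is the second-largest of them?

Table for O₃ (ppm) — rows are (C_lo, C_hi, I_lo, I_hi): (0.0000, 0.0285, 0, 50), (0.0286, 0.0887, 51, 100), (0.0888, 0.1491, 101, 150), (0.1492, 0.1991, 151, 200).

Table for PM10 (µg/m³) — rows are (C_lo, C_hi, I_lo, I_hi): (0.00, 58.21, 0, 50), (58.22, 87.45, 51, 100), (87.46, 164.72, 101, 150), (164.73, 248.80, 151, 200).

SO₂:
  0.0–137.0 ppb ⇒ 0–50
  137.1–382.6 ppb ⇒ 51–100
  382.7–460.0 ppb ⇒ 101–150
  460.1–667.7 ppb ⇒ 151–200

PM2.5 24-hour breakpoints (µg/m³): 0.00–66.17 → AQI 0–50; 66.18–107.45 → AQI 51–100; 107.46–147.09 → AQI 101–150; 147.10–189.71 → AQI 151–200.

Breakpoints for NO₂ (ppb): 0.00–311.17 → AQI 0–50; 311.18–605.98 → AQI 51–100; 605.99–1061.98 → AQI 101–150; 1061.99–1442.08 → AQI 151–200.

99

O₃: 0.0486 lies in 0.0286–0.0887, so I_lo=51, I_hi=100, C_lo=0.0286, C_hi=0.0887.
(100−51)/(0.0887−0.0286) × (0.0486−0.0286) + 51 = 49/0.0601 × 0.0200 + 51 ≈ 67.31 → 67.
PM10: 64.35 lies in 58.22–87.45, so I_lo=51, I_hi=100, C_lo=58.22, C_hi=87.45.
(100−51)/(87.45−58.22) × (64.35−58.22) + 51 = 49/29.23 × 6.13 + 51 ≈ 61.28 → 61.
SO₂: 447.4 ∈ [382.7, 460.0] ↔ index [101, 150].
101 + (447.4−382.7)·(150−101)/(460.0−382.7) = 101 + 64.7·49/77.3 ≈ 142.01, so AQI = 142.
PM2.5: 106.77 ∈ [66.18, 107.45] ↔ index [51, 100].
51 + (106.77−66.18)·(100−51)/(107.45−66.18) = 51 + 40.59·49/41.27 ≈ 99.19, so AQI = 99.
NO₂: 444.32 ∈ [311.18, 605.98] ↔ index [51, 100].
51 + (444.32−311.18)·(100−51)/(605.98−311.18) = 51 + 133.14·49/294.80 ≈ 73.13, so AQI = 73.
Sub-indices: O₃→67, PM10→61, SO₂→142, PM2.5→99, NO₂→73. Ranked high→low: 142, 99, 73, 67, 61. Second-highest sub-index = 99.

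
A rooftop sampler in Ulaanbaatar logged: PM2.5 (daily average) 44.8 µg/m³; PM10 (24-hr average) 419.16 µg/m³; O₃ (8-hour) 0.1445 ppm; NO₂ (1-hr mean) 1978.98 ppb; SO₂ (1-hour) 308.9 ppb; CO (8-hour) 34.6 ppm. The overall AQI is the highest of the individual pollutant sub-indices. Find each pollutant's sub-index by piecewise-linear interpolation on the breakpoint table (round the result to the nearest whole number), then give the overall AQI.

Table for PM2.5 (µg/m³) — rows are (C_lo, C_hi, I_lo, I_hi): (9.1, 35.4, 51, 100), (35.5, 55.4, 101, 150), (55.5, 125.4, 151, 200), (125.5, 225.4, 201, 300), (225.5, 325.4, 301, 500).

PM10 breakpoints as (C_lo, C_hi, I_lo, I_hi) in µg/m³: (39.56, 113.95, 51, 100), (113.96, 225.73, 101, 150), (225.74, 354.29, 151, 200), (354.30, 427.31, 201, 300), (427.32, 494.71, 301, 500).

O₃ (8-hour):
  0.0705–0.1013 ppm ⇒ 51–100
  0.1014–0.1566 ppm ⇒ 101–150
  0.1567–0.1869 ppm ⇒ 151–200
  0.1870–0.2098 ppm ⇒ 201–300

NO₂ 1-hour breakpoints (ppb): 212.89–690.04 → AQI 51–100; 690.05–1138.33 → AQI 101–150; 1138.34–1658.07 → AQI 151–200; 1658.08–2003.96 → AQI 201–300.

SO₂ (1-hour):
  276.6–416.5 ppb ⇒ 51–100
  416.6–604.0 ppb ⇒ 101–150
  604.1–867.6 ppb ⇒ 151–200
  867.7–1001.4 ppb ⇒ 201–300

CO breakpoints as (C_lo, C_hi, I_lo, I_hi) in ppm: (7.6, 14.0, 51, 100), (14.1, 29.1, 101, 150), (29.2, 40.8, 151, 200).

293

PM2.5: row 35.5–55.4 (AQI 101–150). (150−101)·(44.8−35.5)/(55.4−35.5) + 101 = 49·9.3/19.9 + 101 ≈ 123.90 → 124.
PM10: 419.16 lies in 354.30–427.31, so I_lo=201, I_hi=300, C_lo=354.30, C_hi=427.31.
(300−201)/(427.31−354.30) × (419.16−354.30) + 201 = 99/73.01 × 64.86 + 201 ≈ 288.95 → 289.
O₃: 0.1445 lies in 0.1014–0.1566, so I_lo=101, I_hi=150, C_lo=0.1014, C_hi=0.1566.
(150−101)/(0.1566−0.1014) × (0.1445−0.1014) + 101 = 49/0.0552 × 0.0431 + 101 ≈ 139.26 → 139.
NO₂: row 1658.08–2003.96 (AQI 201–300). (300−201)·(1978.98−1658.08)/(2003.96−1658.08) + 201 = 99·320.90/345.88 + 201 ≈ 292.85 → 293.
SO₂: 308.9 lies in 276.6–416.5, so I_lo=51, I_hi=100, C_lo=276.6, C_hi=416.5.
(100−51)/(416.5−276.6) × (308.9−276.6) + 51 = 49/139.9 × 32.3 + 51 ≈ 62.31 → 62.
CO: row 29.2–40.8 (AQI 151–200). (200−151)·(34.6−29.2)/(40.8−29.2) + 151 = 49·5.4/11.6 + 151 ≈ 173.81 → 174.
Sub-indices: PM2.5→124, PM10→289, O₃→139, NO₂→293, SO₂→62, CO→174. Overall AQI = max = 293; dominant pollutant is NO₂.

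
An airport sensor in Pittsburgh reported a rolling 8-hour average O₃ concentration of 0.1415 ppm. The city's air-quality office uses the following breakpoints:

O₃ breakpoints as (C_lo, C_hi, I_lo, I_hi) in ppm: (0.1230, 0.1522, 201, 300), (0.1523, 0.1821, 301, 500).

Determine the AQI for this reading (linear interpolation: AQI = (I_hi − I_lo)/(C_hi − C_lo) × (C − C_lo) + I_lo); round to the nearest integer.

264

O₃: 0.1415 ∈ [0.1230, 0.1522] ↔ index [201, 300].
201 + (0.1415−0.1230)·(300−201)/(0.1522−0.1230) = 201 + 0.0185·99/0.0292 ≈ 263.72, so AQI = 264.
AQI 264 falls in the Very Unhealthy category.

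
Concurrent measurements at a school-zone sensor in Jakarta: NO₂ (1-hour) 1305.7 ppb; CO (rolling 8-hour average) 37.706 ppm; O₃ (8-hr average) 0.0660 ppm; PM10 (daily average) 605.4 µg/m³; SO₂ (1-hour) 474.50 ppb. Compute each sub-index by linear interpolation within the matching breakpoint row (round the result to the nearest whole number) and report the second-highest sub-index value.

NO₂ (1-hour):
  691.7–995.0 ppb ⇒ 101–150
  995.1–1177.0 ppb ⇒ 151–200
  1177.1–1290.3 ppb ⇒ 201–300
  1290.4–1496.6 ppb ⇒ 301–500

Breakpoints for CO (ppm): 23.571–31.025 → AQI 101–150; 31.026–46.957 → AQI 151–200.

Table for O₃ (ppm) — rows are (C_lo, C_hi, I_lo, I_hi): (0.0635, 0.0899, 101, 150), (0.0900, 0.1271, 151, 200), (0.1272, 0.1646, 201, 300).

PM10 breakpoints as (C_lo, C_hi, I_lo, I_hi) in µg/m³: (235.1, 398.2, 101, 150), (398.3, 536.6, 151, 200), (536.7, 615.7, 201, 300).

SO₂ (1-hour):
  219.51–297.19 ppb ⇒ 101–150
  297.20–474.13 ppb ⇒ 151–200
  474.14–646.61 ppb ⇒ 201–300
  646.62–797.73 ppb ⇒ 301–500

NO₂: 1305.7 ∈ [1290.4, 1496.6] ↔ index [301, 500].
301 + (1305.7−1290.4)·(500−301)/(1496.6−1290.4) = 301 + 15.3·199/206.2 ≈ 315.77, so AQI = 316.
CO 37.706: bracket 31.026–46.957 → index 151–200; slope 49/15.931, offset 6.680.
AQI = 151 + 49/15.931·6.680 ≈ 171.55 ⇒ 172.
O₃: 0.0660 ∈ [0.0635, 0.0899] ↔ index [101, 150].
101 + (0.0660−0.0635)·(150−101)/(0.0899−0.0635) = 101 + 0.0025·49/0.0264 ≈ 105.64, so AQI = 106.
PM10: row 536.7–615.7 (AQI 201–300). (300−201)·(605.4−536.7)/(615.7−536.7) + 201 = 99·68.7/79.0 + 201 ≈ 287.09 → 287.
SO₂: row 474.14–646.61 (AQI 201–300). (300−201)·(474.50−474.14)/(646.61−474.14) + 201 = 99·0.36/172.47 + 201 ≈ 201.21 → 201.
Sub-indices: NO₂→316, CO→172, O₃→106, PM10→287, SO₂→201. Ranked high→low: 316, 287, 201, 172, 106. Second-highest sub-index = 287.

287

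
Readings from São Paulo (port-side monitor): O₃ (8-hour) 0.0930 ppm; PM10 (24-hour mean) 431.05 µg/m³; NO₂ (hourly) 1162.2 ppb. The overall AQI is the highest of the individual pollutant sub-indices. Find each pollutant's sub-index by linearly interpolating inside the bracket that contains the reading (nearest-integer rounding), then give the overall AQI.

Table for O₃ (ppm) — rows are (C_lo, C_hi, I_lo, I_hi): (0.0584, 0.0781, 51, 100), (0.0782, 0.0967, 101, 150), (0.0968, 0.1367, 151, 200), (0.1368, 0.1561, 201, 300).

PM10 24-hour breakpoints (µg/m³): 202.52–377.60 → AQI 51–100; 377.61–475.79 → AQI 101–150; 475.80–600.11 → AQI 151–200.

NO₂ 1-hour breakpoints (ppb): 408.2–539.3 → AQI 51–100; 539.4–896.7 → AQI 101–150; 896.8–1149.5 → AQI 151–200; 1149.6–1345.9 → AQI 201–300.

O₃ 0.0930: bracket 0.0782–0.0967 → index 101–150; slope 49/0.0185, offset 0.0148.
AQI = 101 + 49/0.0185·0.0148 ≈ 140.20 ⇒ 140.
PM10: row 377.61–475.79 (AQI 101–150). (150−101)·(431.05−377.61)/(475.79−377.61) + 101 = 49·53.44/98.18 + 101 ≈ 127.67 → 128.
NO₂ 1162.2: bracket 1149.6–1345.9 → index 201–300; slope 99/196.3, offset 12.6.
AQI = 201 + 99/196.3·12.6 ≈ 207.35 ⇒ 207.
Sub-indices: O₃→140, PM10→128, NO₂→207. Overall AQI = max = 207; dominant pollutant is NO₂.

207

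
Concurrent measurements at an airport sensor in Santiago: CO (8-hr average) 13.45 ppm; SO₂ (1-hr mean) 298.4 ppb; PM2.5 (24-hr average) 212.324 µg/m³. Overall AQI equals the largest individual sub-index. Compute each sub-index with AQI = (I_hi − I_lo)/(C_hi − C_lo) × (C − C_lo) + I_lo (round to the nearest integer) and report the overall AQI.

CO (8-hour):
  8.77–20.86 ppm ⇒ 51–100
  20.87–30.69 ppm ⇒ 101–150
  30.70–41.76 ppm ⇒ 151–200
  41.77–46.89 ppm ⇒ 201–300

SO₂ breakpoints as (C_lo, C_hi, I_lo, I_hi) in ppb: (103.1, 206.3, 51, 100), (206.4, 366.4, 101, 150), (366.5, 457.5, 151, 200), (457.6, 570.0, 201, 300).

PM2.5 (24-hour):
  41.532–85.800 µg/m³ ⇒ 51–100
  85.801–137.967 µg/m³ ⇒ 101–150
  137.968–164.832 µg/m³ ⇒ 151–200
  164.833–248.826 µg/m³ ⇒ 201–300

257

CO: 13.45 lies in 8.77–20.86, so I_lo=51, I_hi=100, C_lo=8.77, C_hi=20.86.
(100−51)/(20.86−8.77) × (13.45−8.77) + 51 = 49/12.09 × 4.68 + 51 ≈ 69.97 → 70.
SO₂: row 206.4–366.4 (AQI 101–150). (150−101)·(298.4−206.4)/(366.4−206.4) + 101 = 49·92.0/160.0 + 101 ≈ 129.18 → 129.
PM2.5: row 164.833–248.826 (AQI 201–300). (300−201)·(212.324−164.833)/(248.826−164.833) + 201 = 99·47.491/83.993 + 201 ≈ 256.98 → 257.
Sub-indices: CO→70, SO₂→129, PM2.5→257. Overall AQI = max = 257; dominant pollutant is PM2.5.
AQI 257: Very Unhealthy.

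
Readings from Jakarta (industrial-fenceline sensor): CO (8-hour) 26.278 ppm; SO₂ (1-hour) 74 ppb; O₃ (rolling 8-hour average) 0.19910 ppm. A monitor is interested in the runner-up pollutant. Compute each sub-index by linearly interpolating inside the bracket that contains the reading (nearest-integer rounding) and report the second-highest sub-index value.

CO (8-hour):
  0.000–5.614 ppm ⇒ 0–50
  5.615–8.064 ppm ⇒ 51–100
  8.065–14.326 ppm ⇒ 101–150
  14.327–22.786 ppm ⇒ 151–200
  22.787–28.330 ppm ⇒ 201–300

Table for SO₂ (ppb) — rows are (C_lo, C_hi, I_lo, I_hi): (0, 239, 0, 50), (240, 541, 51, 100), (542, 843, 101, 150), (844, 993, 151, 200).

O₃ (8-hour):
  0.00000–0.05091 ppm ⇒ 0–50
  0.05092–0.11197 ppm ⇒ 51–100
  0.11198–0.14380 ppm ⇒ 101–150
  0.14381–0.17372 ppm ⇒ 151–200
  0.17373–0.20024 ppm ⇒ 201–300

263

CO: 26.278 lies in 22.787–28.330, so I_lo=201, I_hi=300, C_lo=22.787, C_hi=28.330.
(300−201)/(28.330−22.787) × (26.278−22.787) + 201 = 99/5.543 × 3.491 + 201 ≈ 263.35 → 263.
SO₂: 74 ∈ [0, 239] ↔ index [0, 50].
0 + (74−0)·(50−0)/(239−0) = 0 + 74·50/239 ≈ 15.48, so AQI = 15.
O₃: 0.19910 ∈ [0.17373, 0.20024] ↔ index [201, 300].
201 + (0.19910−0.17373)·(300−201)/(0.20024−0.17373) = 201 + 0.02537·99/0.02651 ≈ 295.74, so AQI = 296.
Sub-indices: CO→263, SO₂→15, O₃→296. Ranked high→low: 296, 263, 15. Second-highest sub-index = 263.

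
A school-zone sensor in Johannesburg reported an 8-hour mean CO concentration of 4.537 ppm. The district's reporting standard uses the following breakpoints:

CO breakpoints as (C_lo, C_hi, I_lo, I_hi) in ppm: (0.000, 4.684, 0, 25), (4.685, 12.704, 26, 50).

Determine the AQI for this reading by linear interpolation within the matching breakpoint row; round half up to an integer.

CO: 4.537 lies in 0.000–4.684, so I_lo=0, I_hi=25, C_lo=0.000, C_hi=4.684.
(25−0)/(4.684−0.000) × (4.537−0.000) + 0 = 25/4.684 × 4.537 + 0 ≈ 24.22 → 24.

24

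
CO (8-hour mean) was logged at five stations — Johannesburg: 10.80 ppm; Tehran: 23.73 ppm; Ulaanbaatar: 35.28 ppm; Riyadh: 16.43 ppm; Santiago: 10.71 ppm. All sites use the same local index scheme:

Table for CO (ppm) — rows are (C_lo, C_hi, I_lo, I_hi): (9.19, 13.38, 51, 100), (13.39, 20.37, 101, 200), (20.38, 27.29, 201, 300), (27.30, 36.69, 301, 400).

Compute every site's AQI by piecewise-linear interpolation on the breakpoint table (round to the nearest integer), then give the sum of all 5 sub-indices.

Johannesburg: 10.80 lies in 9.19–13.38, so I_lo=51, I_hi=100, C_lo=9.19, C_hi=13.38.
(100−51)/(13.38−9.19) × (10.80−9.19) + 51 = 49/4.19 × 1.61 + 51 ≈ 69.83 → 70.
Tehran: 23.73 lies in 20.38–27.29, so I_lo=201, I_hi=300, C_lo=20.38, C_hi=27.29.
(300−201)/(27.29−20.38) × (23.73−20.38) + 201 = 99/6.91 × 3.35 + 201 ≈ 249.00 → 249.
Ulaanbaatar: 35.28 lies in 27.30–36.69, so I_lo=301, I_hi=400, C_lo=27.30, C_hi=36.69.
(400−301)/(36.69−27.30) × (35.28−27.30) + 301 = 99/9.39 × 7.98 + 301 ≈ 385.13 → 385.
Riyadh: 16.43 lies in 13.39–20.37, so I_lo=101, I_hi=200, C_lo=13.39, C_hi=20.37.
(200−101)/(20.37−13.39) × (16.43−13.39) + 101 = 99/6.98 × 3.04 + 101 ≈ 144.12 → 144.
Santiago: row 9.19–13.38 (AQI 51–100). (100−51)·(10.71−9.19)/(13.38−9.19) + 51 = 49·1.52/4.19 + 51 ≈ 68.78 → 69.
AQIs: Johannesburg=70, Tehran=249, Ulaanbaatar=385, Riyadh=144, Santiago=69. Sum = 70 + 249 + 385 + 144 + 69 = 917.

917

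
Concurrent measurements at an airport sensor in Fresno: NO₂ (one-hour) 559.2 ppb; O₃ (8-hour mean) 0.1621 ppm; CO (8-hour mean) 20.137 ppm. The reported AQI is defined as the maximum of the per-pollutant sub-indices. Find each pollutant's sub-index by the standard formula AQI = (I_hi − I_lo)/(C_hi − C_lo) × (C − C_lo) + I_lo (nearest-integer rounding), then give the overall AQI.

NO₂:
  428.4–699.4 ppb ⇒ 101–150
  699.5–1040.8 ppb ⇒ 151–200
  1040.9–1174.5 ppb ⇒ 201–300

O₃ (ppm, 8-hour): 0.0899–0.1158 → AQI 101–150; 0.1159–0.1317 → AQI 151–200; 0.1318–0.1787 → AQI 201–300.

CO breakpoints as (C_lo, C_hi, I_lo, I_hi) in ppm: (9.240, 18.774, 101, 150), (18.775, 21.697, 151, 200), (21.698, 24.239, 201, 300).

NO₂: 559.2 ∈ [428.4, 699.4] ↔ index [101, 150].
101 + (559.2−428.4)·(150−101)/(699.4−428.4) = 101 + 130.8·49/271.0 ≈ 124.65, so AQI = 125.
O₃: row 0.1318–0.1787 (AQI 201–300). (300−201)·(0.1621−0.1318)/(0.1787−0.1318) + 201 = 99·0.0303/0.0469 + 201 ≈ 264.96 → 265.
CO: 20.137 ∈ [18.775, 21.697] ↔ index [151, 200].
151 + (20.137−18.775)·(200−151)/(21.697−18.775) = 151 + 1.362·49/2.922 ≈ 173.84, so AQI = 174.
Sub-indices: NO₂→125, O₃→265, CO→174. Overall AQI = max = 265; dominant pollutant is O₃.

265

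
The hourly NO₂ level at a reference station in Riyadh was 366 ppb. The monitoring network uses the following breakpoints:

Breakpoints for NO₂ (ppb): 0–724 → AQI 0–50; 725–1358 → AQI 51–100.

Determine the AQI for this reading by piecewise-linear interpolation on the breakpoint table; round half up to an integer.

25

NO₂: 366 lies in 0–724, so I_lo=0, I_hi=50, C_lo=0, C_hi=724.
(50−0)/(724−0) × (366−0) + 0 = 50/724 × 366 + 0 ≈ 25.28 → 25.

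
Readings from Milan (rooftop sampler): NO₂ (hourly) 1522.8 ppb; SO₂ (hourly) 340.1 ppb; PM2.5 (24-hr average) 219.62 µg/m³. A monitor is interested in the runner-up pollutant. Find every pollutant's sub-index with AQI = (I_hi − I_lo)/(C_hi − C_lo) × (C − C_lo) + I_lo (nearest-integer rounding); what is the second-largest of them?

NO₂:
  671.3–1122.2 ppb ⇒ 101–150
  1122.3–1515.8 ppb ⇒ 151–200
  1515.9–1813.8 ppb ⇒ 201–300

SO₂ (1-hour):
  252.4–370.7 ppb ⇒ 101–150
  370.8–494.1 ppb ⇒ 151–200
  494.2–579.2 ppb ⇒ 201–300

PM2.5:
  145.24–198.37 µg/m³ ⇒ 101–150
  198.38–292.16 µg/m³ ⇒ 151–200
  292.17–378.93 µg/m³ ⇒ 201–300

162

NO₂: 1522.8 lies in 1515.9–1813.8, so I_lo=201, I_hi=300, C_lo=1515.9, C_hi=1813.8.
(300−201)/(1813.8−1515.9) × (1522.8−1515.9) + 201 = 99/297.9 × 6.9 + 201 ≈ 203.29 → 203.
SO₂: 340.1 lies in 252.4–370.7, so I_lo=101, I_hi=150, C_lo=252.4, C_hi=370.7.
(150−101)/(370.7−252.4) × (340.1−252.4) + 101 = 49/118.3 × 87.7 + 101 ≈ 137.33 → 137.
PM2.5: 219.62 lies in 198.38–292.16, so I_lo=151, I_hi=200, C_lo=198.38, C_hi=292.16.
(200−151)/(292.16−198.38) × (219.62−198.38) + 151 = 49/93.78 × 21.24 + 151 ≈ 162.10 → 162.
Sub-indices: NO₂→203, SO₂→137, PM2.5→162. Ranked high→low: 203, 162, 137. Second-highest sub-index = 162.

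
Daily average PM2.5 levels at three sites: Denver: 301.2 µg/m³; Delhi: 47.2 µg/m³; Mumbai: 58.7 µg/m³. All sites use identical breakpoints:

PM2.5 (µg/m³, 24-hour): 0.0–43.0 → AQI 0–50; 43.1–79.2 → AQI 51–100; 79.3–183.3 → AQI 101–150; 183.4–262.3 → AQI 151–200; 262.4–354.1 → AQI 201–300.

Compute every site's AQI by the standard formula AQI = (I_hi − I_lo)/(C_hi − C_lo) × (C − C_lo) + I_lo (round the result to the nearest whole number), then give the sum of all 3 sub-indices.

372

Denver: 301.2 ∈ [262.4, 354.1] ↔ index [201, 300].
201 + (301.2−262.4)·(300−201)/(354.1−262.4) = 201 + 38.8·99/91.7 ≈ 242.89, so AQI = 243.
Delhi 47.2: bracket 43.1–79.2 → index 51–100; slope 49/36.1, offset 4.1.
AQI = 51 + 49/36.1·4.1 ≈ 56.57 ⇒ 57.
Mumbai: row 43.1–79.2 (AQI 51–100). (100−51)·(58.7−43.1)/(79.2−43.1) + 51 = 49·15.6/36.1 + 51 ≈ 72.17 → 72.
AQIs: Denver=243, Delhi=57, Mumbai=72. Sum = 243 + 57 + 72 = 372.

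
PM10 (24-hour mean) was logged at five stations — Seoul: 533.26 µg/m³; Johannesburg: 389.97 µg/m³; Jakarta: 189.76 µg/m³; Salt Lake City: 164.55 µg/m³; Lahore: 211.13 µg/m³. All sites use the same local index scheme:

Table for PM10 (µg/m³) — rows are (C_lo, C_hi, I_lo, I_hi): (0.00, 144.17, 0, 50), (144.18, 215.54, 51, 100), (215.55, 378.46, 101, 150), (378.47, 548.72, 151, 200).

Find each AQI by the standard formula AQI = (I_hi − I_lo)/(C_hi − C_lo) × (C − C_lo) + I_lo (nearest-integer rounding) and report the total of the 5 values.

Seoul 533.26: bracket 378.47–548.72 → index 151–200; slope 49/170.25, offset 154.79.
AQI = 151 + 49/170.25·154.79 ≈ 195.55 ⇒ 196.
Johannesburg 389.97: bracket 378.47–548.72 → index 151–200; slope 49/170.25, offset 11.50.
AQI = 151 + 49/170.25·11.50 ≈ 154.31 ⇒ 154.
Jakarta 189.76: bracket 144.18–215.54 → index 51–100; slope 49/71.36, offset 45.58.
AQI = 51 + 49/71.36·45.58 ≈ 82.30 ⇒ 82.
Salt Lake City: 164.55 ∈ [144.18, 215.54] ↔ index [51, 100].
51 + (164.55−144.18)·(100−51)/(215.54−144.18) = 51 + 20.37·49/71.36 ≈ 64.99, so AQI = 65.
Lahore: 211.13 lies in 144.18–215.54, so I_lo=51, I_hi=100, C_lo=144.18, C_hi=215.54.
(100−51)/(215.54−144.18) × (211.13−144.18) + 51 = 49/71.36 × 66.95 + 51 ≈ 96.97 → 97.
AQIs: Seoul=196, Johannesburg=154, Jakarta=82, Salt Lake City=65, Lahore=97. Sum = 196 + 154 + 82 + 65 + 97 = 594.

594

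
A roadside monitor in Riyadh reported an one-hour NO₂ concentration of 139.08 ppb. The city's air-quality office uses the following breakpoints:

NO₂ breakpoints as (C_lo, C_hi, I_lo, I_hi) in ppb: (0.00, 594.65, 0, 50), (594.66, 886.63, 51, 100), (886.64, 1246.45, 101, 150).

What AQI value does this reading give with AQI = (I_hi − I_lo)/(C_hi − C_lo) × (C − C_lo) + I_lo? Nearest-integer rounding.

NO₂: 139.08 lies in 0.00–594.65, so I_lo=0, I_hi=50, C_lo=0.00, C_hi=594.65.
(50−0)/(594.65−0.00) × (139.08−0.00) + 0 = 50/594.65 × 139.08 + 0 ≈ 11.69 → 12.
AQI 12 falls in the Good category.

12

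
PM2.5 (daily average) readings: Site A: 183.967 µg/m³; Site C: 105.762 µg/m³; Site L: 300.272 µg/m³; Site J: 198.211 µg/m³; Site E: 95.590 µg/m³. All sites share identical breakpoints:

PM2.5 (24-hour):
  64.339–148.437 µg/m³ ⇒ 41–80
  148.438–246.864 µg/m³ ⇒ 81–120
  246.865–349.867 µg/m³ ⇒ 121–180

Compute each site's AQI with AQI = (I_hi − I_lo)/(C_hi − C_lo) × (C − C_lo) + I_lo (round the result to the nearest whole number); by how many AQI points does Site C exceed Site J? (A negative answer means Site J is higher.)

-41

Site A 183.967: bracket 148.438–246.864 → index 81–120; slope 39/98.426, offset 35.529.
AQI = 81 + 39/98.426·35.529 ≈ 95.08 ⇒ 95.
Site C: 105.762 ∈ [64.339, 148.437] ↔ index [41, 80].
41 + (105.762−64.339)·(80−41)/(148.437−64.339) = 41 + 41.423·39/84.098 ≈ 60.21, so AQI = 60.
Site L 300.272: bracket 246.865–349.867 → index 121–180; slope 59/103.002, offset 53.407.
AQI = 121 + 59/103.002·53.407 ≈ 151.59 ⇒ 152.
Site J 198.211: bracket 148.438–246.864 → index 81–120; slope 39/98.426, offset 49.773.
AQI = 81 + 39/98.426·49.773 ≈ 100.72 ⇒ 101.
Site E: 95.590 ∈ [64.339, 148.437] ↔ index [41, 80].
41 + (95.590−64.339)·(80−41)/(148.437−64.339) = 41 + 31.251·39/84.098 ≈ 55.49, so AQI = 55.
AQIs: Site A=95, Site C=60, Site L=152, Site J=101, Site E=55. Site C (60) − Site J (101) = -41.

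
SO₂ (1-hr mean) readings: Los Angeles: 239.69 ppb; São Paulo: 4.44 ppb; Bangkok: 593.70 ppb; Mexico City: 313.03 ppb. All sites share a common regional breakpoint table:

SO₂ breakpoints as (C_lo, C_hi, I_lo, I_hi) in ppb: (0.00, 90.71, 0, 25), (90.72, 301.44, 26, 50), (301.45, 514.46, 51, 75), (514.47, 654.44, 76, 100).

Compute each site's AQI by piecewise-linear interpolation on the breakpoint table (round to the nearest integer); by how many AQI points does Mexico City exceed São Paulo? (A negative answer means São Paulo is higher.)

51

Los Angeles: 239.69 lies in 90.72–301.44, so I_lo=26, I_hi=50, C_lo=90.72, C_hi=301.44.
(50−26)/(301.44−90.72) × (239.69−90.72) + 26 = 24/210.72 × 148.97 + 26 ≈ 42.97 → 43.
São Paulo 4.44: bracket 0.00–90.71 → index 0–25; slope 25/90.71, offset 4.44.
AQI = 0 + 25/90.71·4.44 ≈ 1.22 ⇒ 1.
Bangkok: 593.70 ∈ [514.47, 654.44] ↔ index [76, 100].
76 + (593.70−514.47)·(100−76)/(654.44−514.47) = 76 + 79.23·24/139.97 ≈ 89.59, so AQI = 90.
Mexico City: row 301.45–514.46 (AQI 51–75). (75−51)·(313.03−301.45)/(514.46−301.45) + 51 = 24·11.58/213.01 + 51 ≈ 52.30 → 52.
AQIs: Los Angeles=43, São Paulo=1, Bangkok=90, Mexico City=52. Mexico City (52) − São Paulo (1) = 51.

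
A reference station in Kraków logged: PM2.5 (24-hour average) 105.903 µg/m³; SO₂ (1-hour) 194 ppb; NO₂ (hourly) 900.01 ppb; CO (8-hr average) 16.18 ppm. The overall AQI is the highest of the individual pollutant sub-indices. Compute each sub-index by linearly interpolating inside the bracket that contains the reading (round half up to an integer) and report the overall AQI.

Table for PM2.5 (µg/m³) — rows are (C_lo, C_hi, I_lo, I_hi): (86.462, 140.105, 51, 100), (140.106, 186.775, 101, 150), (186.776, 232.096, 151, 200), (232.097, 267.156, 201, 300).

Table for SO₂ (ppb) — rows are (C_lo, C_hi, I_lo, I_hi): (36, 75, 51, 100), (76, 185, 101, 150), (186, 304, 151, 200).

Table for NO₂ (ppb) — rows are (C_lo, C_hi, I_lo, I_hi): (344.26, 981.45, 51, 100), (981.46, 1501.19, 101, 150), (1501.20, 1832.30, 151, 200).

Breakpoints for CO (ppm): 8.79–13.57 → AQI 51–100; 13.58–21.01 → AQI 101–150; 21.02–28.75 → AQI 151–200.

PM2.5 105.903: bracket 86.462–140.105 → index 51–100; slope 49/53.643, offset 19.441.
AQI = 51 + 49/53.643·19.441 ≈ 68.76 ⇒ 69.
SO₂: row 186–304 (AQI 151–200). (200−151)·(194−186)/(304−186) + 151 = 49·8/118 + 151 ≈ 154.32 → 154.
NO₂ 900.01: bracket 344.26–981.45 → index 51–100; slope 49/637.19, offset 555.75.
AQI = 51 + 49/637.19·555.75 ≈ 93.74 ⇒ 94.
CO: 16.18 ∈ [13.58, 21.01] ↔ index [101, 150].
101 + (16.18−13.58)·(150−101)/(21.01−13.58) = 101 + 2.60·49/7.43 ≈ 118.15, so AQI = 118.
Sub-indices: PM2.5→69, SO₂→154, NO₂→94, CO→118. Overall AQI = max = 154; dominant pollutant is SO₂.

154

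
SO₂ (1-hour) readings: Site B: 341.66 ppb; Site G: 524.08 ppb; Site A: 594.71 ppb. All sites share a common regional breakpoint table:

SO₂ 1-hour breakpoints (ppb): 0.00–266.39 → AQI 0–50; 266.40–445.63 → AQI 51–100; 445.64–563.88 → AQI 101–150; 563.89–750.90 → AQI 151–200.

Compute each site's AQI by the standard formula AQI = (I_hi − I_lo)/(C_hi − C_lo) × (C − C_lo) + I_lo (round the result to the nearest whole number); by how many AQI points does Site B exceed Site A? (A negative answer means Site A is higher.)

Site B: 341.66 ∈ [266.40, 445.63] ↔ index [51, 100].
51 + (341.66−266.40)·(100−51)/(445.63−266.40) = 51 + 75.26·49/179.23 ≈ 71.58, so AQI = 72.
Site G: 524.08 lies in 445.64–563.88, so I_lo=101, I_hi=150, C_lo=445.64, C_hi=563.88.
(150−101)/(563.88−445.64) × (524.08−445.64) + 101 = 49/118.24 × 78.44 + 101 ≈ 133.51 → 134.
Site A: 594.71 ∈ [563.89, 750.90] ↔ index [151, 200].
151 + (594.71−563.89)·(200−151)/(750.90−563.89) = 151 + 30.82·49/187.01 ≈ 159.08, so AQI = 159.
AQIs: Site B=72, Site G=134, Site A=159. Site B (72) − Site A (159) = -87.

-87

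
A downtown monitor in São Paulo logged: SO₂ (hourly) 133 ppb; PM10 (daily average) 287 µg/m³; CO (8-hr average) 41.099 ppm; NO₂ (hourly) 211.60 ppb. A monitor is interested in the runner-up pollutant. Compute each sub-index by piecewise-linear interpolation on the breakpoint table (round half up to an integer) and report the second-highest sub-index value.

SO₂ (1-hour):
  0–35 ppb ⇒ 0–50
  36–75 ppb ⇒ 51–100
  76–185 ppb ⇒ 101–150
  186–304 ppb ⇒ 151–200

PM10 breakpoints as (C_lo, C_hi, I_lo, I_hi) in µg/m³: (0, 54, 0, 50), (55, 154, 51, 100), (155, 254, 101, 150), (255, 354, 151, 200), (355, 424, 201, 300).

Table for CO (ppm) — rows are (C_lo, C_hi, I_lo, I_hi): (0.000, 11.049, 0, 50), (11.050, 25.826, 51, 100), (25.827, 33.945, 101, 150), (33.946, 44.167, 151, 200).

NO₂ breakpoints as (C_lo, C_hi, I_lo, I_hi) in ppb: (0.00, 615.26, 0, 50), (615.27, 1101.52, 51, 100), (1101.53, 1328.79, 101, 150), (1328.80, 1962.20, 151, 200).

SO₂: 133 ∈ [76, 185] ↔ index [101, 150].
101 + (133−76)·(150−101)/(185−76) = 101 + 57·49/109 ≈ 126.62, so AQI = 127.
PM10: 287 lies in 255–354, so I_lo=151, I_hi=200, C_lo=255, C_hi=354.
(200−151)/(354−255) × (287−255) + 151 = 49/99 × 32 + 151 ≈ 166.84 → 167.
CO: 41.099 lies in 33.946–44.167, so I_lo=151, I_hi=200, C_lo=33.946, C_hi=44.167.
(200−151)/(44.167−33.946) × (41.099−33.946) + 151 = 49/10.221 × 7.153 + 151 ≈ 185.29 → 185.
NO₂: 211.60 ∈ [0.00, 615.26] ↔ index [0, 50].
0 + (211.60−0.00)·(50−0)/(615.26−0.00) = 0 + 211.60·50/615.26 ≈ 17.20, so AQI = 17.
Sub-indices: SO₂→127, PM10→167, CO→185, NO₂→17. Ranked high→low: 185, 167, 127, 17. Second-highest sub-index = 167.

167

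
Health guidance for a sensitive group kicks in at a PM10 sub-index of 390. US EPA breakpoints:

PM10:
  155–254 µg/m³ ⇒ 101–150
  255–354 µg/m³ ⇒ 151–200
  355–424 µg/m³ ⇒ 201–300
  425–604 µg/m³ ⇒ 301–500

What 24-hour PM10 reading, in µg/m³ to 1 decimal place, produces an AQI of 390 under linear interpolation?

505.1

AQI 390 lies in the 301–500 band, which corresponds to 425–604 µg/m³.
C = 425 + (390−301)×(604−425)/(500−301) = 425 + 89×179/199 ≈ 505.055 µg/m³ → 505.1 µg/m³ to 1 dp.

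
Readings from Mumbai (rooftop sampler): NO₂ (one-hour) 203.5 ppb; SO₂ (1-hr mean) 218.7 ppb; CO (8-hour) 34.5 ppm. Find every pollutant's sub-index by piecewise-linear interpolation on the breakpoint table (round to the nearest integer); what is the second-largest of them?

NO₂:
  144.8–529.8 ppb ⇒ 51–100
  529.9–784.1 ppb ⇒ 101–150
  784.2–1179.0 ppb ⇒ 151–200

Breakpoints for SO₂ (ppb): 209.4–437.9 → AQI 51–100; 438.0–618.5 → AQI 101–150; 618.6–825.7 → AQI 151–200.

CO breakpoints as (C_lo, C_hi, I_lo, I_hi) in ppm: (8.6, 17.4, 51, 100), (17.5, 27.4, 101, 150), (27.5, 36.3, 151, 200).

NO₂: 203.5 ∈ [144.8, 529.8] ↔ index [51, 100].
51 + (203.5−144.8)·(100−51)/(529.8−144.8) = 51 + 58.7·49/385.0 ≈ 58.47, so AQI = 58.
SO₂ 218.7: bracket 209.4–437.9 → index 51–100; slope 49/228.5, offset 9.3.
AQI = 51 + 49/228.5·9.3 ≈ 52.99 ⇒ 53.
CO: 34.5 lies in 27.5–36.3, so I_lo=151, I_hi=200, C_lo=27.5, C_hi=36.3.
(200−151)/(36.3−27.5) × (34.5−27.5) + 151 = 49/8.8 × 7.0 + 151 ≈ 189.98 → 190.
Sub-indices: NO₂→58, SO₂→53, CO→190. Ranked high→low: 190, 58, 53. Second-highest sub-index = 58.

58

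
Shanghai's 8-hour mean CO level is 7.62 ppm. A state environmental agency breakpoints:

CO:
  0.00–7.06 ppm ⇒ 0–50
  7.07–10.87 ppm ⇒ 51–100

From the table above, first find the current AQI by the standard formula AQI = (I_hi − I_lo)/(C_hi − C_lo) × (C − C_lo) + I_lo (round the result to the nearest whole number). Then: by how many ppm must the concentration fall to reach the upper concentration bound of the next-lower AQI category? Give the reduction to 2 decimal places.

0.56

CO: row 7.07–10.87 (AQI 51–100). (100−51)·(7.62−7.07)/(10.87−7.07) + 51 = 49·0.55/3.80 + 51 ≈ 58.09 → 58.
Current AQI 58 is in the Moderate range (51–100). The next-lower category tops out at AQI 50, whose upper concentration bound is 7.06 ppm.
Reduction needed = 7.62 − 7.06 = 0.56 ppm.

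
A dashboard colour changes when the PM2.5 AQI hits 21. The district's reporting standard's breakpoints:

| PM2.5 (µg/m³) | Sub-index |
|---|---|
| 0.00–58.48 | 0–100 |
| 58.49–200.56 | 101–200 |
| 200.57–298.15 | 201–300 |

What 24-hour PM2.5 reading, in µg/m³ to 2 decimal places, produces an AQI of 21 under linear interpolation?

AQI 21 lies in the 0–100 band, which corresponds to 0.00–58.48 µg/m³.
C = 0.00 + (21−0)×(58.48−0.00)/(100−0) = 0.00 + 21×58.48/100 ≈ 12.2808 µg/m³ → 12.28 µg/m³ to 2 dp.

12.28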